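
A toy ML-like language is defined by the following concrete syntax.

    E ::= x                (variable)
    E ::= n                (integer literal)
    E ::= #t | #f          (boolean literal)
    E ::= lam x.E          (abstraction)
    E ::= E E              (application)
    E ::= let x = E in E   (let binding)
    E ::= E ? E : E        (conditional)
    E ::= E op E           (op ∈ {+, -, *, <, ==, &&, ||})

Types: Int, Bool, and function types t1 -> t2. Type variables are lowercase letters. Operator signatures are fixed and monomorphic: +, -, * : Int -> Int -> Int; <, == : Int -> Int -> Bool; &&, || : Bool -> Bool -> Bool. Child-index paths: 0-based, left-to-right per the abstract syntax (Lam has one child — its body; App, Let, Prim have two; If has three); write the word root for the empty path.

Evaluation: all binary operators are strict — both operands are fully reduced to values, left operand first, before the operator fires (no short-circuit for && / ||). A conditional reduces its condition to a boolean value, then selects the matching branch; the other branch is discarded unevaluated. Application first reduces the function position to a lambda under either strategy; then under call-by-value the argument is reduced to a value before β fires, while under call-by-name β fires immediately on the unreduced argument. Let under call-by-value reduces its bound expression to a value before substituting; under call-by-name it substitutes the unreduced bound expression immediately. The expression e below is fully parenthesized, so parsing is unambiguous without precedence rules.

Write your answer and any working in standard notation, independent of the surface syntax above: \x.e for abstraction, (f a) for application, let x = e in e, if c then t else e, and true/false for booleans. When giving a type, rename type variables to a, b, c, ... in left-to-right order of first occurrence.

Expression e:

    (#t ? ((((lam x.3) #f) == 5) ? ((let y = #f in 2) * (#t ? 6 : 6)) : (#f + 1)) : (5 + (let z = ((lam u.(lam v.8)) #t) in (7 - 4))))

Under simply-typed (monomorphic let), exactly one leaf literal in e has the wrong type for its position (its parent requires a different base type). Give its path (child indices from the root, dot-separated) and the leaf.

Trace:
  unify Bool ~ Bool
\x._ : a -> Int
  unify a -> Int ~ Bool -> b
  unify a ~ Bool
  unify Int ~ b
_ _ : Int
  unify Int ~ Int
  unify Int ~ Int
  unify Bool ~ Bool
let y : Bool
  unify Int ~ Int
  unify Bool ~ Bool
  unify Int ~ Int
  unify Int ~ Int
  unify Bool ~ Int
  FAIL: mismatch Bool ~ Int

Answer: 1.2.0 : false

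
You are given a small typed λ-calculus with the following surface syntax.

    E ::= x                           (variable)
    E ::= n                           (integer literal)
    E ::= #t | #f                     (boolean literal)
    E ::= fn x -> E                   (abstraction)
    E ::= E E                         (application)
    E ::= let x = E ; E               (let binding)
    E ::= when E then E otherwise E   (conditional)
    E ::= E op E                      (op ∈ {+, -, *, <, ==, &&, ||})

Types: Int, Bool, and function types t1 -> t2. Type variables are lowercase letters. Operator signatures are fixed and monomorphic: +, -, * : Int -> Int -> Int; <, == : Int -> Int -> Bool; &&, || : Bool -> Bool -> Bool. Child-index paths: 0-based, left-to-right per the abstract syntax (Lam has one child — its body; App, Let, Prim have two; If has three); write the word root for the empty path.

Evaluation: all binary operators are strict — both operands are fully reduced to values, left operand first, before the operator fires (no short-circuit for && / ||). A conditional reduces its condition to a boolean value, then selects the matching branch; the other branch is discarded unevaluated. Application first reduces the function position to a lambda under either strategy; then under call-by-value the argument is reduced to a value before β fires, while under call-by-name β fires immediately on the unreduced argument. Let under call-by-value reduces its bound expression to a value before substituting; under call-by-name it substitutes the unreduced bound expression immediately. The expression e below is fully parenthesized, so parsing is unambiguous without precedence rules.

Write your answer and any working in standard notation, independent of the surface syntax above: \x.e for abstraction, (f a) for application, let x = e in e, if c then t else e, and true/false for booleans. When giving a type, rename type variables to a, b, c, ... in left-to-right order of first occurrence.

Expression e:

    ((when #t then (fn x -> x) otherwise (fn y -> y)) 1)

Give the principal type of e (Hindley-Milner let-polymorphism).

Trace:
  unify Bool ~ Bool
x : a
\x._ : a -> a
y : b
\y._ : b -> b
  unify a -> a ~ b -> b
  unify a ~ b
  unify b ~ b
  unify b -> b ~ Int -> c
  unify b ~ Int
  unify Int ~ c
_ _ : Int

Answer: Int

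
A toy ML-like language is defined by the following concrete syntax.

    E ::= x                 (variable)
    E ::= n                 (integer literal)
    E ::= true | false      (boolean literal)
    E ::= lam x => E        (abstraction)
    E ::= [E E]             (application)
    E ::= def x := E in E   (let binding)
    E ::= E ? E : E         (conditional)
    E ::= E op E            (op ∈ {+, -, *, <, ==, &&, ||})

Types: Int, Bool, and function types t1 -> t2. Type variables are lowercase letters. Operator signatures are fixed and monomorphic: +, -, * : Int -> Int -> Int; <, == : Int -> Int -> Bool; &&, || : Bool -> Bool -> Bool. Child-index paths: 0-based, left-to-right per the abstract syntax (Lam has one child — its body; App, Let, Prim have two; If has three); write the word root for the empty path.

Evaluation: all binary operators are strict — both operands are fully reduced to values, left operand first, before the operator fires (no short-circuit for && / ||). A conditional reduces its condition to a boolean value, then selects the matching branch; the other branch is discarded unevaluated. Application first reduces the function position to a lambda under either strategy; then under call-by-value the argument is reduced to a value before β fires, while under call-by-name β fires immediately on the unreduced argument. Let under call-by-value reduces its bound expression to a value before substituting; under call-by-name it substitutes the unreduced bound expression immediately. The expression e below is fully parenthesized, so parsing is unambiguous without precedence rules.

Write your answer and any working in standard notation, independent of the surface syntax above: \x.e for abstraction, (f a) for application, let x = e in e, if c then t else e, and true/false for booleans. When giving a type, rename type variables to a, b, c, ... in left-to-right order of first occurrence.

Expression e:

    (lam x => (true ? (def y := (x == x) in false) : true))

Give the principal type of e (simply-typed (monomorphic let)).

Answer: Int -> Bool

Trace:
  unify Bool ~ Bool
x : a
  unify a ~ Int
x : Int
  unify Int ~ Int
let y : Bool
  unify Bool ~ Bool
\x._ : Int -> Bool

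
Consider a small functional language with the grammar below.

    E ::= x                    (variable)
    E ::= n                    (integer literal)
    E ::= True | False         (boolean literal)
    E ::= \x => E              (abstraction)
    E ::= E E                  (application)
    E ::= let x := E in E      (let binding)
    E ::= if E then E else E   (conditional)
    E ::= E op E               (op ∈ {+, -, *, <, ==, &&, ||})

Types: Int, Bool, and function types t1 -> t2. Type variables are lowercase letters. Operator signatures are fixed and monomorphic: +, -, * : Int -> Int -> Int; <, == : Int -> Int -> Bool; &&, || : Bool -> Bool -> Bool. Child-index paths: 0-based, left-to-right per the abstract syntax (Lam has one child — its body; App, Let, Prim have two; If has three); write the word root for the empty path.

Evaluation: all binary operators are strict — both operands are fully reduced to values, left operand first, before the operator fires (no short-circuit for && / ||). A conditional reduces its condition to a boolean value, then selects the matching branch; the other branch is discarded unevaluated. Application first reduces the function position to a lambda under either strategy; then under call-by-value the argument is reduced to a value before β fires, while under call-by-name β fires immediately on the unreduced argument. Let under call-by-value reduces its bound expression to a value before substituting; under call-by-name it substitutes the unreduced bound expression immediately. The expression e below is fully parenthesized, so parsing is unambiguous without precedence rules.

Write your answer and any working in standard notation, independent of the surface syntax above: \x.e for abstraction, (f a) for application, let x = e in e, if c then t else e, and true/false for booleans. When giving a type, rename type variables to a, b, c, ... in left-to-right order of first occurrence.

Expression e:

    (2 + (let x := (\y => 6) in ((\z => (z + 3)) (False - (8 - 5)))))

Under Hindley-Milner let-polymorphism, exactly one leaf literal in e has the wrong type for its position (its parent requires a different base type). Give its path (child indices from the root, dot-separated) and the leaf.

Answer: 1.1.1.0 : false

Derivation:
  unify Int ~ Int
\y._ : a -> Int
let x : forall. a -> Int
z : b
  unify b ~ Int
  unify Int ~ Int
\z._ : Int -> Int
  unify Bool ~ Int
  FAIL: mismatch Bool ~ Int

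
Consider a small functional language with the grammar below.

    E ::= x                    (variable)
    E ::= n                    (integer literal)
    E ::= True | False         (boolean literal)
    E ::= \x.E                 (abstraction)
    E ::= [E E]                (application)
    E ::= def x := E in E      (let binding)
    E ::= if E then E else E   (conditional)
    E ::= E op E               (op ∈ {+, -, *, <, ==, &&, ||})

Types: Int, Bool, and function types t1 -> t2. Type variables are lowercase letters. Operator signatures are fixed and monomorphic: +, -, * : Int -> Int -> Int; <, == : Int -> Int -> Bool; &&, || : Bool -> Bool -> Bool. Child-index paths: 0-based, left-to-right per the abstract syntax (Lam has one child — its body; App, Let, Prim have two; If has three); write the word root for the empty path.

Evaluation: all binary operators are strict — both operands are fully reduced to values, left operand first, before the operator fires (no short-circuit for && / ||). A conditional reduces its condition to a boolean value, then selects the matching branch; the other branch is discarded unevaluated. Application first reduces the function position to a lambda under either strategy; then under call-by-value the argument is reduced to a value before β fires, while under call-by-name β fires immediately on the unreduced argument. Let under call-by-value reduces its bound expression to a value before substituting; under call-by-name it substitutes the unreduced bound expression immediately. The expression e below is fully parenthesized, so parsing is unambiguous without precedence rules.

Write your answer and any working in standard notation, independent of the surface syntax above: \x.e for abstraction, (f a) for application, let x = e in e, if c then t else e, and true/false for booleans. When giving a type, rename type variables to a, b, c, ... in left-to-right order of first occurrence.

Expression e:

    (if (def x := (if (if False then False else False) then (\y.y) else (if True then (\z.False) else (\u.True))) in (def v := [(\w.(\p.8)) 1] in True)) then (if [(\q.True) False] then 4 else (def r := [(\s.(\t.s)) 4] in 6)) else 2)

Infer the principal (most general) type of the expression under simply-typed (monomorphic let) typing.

Answer: Int

Derivation:
  unify Bool ~ Bool
  unify Bool ~ Bool
  unify Bool ~ Bool
y : a
\y._ : a -> a
  unify Bool ~ Bool
\z._ : b -> Bool
\u._ : c -> Bool
  unify b -> Bool ~ c -> Bool
  unify b ~ c
  unify Bool ~ Bool
  unify a -> a ~ c -> Bool
  unify a ~ c
  unify c ~ Bool
let x : Bool -> Bool
\p._ : e -> Int
\w._ : d -> e -> Int
  unify d -> e -> Int ~ Int -> f
  unify d ~ Int
  unify e -> Int ~ f
_ _ : e -> Int
let v : e -> Int
  unify Bool ~ Bool
\q._ : g -> Bool
  unify g -> Bool ~ Bool -> h
  unify g ~ Bool
  unify Bool ~ h
_ _ : Bool
  unify Bool ~ Bool
s : i
\t._ : j -> i
\s._ : i -> j -> i
  unify i -> j -> i ~ Int -> k
  unify i ~ Int
  unify j -> Int ~ k
_ _ : j -> Int
let r : j -> Int
  unify Int ~ Int
  unify Int ~ Int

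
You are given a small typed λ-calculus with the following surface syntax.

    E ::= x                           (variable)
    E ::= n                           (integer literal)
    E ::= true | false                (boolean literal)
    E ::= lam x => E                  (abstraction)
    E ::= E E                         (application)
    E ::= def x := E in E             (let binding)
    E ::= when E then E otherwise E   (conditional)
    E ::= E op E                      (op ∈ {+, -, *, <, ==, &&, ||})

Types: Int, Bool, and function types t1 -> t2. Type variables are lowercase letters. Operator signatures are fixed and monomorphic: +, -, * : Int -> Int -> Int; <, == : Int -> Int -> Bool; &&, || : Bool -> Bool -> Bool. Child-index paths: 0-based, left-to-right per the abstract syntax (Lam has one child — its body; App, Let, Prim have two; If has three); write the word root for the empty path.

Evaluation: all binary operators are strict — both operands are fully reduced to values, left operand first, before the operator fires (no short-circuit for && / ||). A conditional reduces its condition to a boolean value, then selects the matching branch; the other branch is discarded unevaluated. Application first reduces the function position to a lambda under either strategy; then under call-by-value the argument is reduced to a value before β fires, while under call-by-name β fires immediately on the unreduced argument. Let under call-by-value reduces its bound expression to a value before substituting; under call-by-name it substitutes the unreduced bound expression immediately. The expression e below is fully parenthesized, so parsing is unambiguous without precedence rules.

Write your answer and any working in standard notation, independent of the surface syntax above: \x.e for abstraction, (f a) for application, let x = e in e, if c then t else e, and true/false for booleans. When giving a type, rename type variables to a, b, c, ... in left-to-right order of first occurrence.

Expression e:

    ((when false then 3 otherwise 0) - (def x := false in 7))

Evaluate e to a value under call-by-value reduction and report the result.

Answer: -7

Trace:
step 0: ((if false then 3 else 0) - (let x = false in 7))
step 1: [if@0] (0 - (let x = false in 7))
step 2: [let@1] (0 - 7)
step 3: [delta@root] -7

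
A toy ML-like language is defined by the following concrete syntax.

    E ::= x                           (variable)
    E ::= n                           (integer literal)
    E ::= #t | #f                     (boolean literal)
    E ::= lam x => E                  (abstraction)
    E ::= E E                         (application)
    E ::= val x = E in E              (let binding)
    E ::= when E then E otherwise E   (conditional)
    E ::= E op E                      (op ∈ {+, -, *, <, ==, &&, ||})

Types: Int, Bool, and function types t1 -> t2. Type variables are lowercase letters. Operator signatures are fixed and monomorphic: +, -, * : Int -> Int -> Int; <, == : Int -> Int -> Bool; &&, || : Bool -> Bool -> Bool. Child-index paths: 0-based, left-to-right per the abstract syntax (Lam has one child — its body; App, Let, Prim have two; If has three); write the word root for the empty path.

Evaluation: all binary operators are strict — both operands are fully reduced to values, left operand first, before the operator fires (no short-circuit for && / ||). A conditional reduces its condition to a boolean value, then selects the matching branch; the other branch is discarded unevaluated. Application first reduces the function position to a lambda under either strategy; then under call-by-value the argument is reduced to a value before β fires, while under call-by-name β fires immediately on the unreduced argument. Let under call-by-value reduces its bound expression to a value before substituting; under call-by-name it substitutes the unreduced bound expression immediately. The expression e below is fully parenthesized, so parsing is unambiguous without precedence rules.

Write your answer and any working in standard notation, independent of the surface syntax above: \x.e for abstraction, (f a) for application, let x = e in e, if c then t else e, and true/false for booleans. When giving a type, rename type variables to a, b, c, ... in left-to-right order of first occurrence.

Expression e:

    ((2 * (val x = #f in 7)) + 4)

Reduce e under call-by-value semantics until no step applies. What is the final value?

Working:
step 0: ((2 * (let x = false in 7)) + 4)
step 1: [let@0.1] ((2 * 7) + 4)
step 2: [delta@0] (14 + 4)
step 3: [delta@root] 18

Answer: 18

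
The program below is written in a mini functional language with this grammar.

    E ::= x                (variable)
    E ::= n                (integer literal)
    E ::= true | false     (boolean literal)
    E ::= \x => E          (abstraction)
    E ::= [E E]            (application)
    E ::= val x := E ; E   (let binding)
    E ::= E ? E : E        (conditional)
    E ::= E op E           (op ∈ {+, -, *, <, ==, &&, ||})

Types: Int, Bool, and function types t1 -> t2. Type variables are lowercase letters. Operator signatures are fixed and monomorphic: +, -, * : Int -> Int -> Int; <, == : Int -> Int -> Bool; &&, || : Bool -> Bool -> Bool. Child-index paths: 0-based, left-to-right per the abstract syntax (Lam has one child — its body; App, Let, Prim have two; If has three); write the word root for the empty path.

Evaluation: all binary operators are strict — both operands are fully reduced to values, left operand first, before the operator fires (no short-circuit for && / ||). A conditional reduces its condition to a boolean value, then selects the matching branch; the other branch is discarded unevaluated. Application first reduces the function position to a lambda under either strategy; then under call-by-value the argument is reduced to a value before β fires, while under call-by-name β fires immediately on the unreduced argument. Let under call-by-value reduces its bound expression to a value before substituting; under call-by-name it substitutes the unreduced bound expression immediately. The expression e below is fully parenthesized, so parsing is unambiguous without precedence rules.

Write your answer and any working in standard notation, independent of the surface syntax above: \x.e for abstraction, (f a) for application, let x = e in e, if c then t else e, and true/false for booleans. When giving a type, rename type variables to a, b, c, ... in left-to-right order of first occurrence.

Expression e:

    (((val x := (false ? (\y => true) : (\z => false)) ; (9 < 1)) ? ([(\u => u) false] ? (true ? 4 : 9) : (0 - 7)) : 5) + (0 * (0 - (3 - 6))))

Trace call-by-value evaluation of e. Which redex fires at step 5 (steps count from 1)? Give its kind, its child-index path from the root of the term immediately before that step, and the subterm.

Answer: delta at 1.1.1 : (3 - 6)

Trace:
step 0: ((if (let x = (if false then (\y.true) else (\z.false)) in (9 < 1)) then (if ((\u.u) false) then (if true then 4 else 9) else (0 - 7)) else 5) + (0 * (0 - (3 - 6))))
step 1: [if@0.0.0] ((if (let x = (\z.false) in (9 < 1)) then (if ((\u.u) false) then (if true then 4 else 9) else (0 - 7)) else 5) + (0 * (0 - (3 - 6))))
step 2: [let@0.0] ((if (9 < 1) then (if ((\u.u) false) then (if true then 4 else 9) else (0 - 7)) else 5) + (0 * (0 - (3 - 6))))
step 3: [delta@0.0] ((if false then (if ((\u.u) false) then (if true then 4 else 9) else (0 - 7)) else 5) + (0 * (0 - (3 - 6))))
step 4: [if@0] (5 + (0 * (0 - (3 - 6))))
step 5: [delta@1.1.1] (5 + (0 * (0 - -3)))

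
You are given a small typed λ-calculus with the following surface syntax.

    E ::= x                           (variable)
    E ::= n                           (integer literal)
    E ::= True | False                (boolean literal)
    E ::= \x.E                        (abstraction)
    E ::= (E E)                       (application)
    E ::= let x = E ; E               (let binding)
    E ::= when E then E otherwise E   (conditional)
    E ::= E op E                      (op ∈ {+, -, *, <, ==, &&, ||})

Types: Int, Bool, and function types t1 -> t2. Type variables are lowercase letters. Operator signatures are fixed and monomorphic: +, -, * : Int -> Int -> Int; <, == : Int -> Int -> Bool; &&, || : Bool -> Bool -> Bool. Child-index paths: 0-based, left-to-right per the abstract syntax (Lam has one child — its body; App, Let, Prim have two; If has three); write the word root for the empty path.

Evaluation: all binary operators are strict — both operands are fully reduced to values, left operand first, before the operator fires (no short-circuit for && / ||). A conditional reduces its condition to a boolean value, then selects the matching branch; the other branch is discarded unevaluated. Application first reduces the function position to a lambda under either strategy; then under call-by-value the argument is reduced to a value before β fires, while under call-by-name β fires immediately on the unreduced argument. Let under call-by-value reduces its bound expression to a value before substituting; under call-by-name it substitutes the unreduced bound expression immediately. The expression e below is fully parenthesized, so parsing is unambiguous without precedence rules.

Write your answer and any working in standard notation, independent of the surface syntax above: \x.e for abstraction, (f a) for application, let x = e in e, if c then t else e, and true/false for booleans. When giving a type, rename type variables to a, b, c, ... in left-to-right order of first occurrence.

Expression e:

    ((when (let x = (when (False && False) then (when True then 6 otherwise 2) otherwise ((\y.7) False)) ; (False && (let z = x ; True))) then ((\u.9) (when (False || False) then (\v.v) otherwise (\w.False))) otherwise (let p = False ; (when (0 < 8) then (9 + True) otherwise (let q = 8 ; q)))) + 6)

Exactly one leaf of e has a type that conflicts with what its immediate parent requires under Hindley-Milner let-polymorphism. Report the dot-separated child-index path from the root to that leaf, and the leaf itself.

Answer: 0.2.1.1.1 : true

Working:
  unify Bool ~ Bool
  unify Bool ~ Bool
  unify Bool ~ Bool
  unify Bool ~ Bool
  unify Int ~ Int
\y._ : a -> Int
  unify a -> Int ~ Bool -> b
  unify a ~ Bool
  unify Int ~ b
_ _ : Int
  unify Int ~ Int
let x : Int
  unify Bool ~ Bool
x : Int
let z : Int
  unify Bool ~ Bool
  unify Bool ~ Bool
\u._ : c -> Int
  unify Bool ~ Bool
  unify Bool ~ Bool
  unify Bool ~ Bool
v : d
\v._ : d -> d
\w._ : e -> Bool
  unify d -> d ~ e -> Bool
  unify d ~ e
  unify e ~ Bool
  unify c -> Int ~ (Bool -> Bool) -> f
  unify c ~ Bool -> Bool
  unify Int ~ f
_ _ : Int
let p : Bool
  unify Int ~ Int
  unify Int ~ Int
  unify Bool ~ Bool
  unify Int ~ Int
  unify Bool ~ Int
  FAIL: mismatch Bool ~ Int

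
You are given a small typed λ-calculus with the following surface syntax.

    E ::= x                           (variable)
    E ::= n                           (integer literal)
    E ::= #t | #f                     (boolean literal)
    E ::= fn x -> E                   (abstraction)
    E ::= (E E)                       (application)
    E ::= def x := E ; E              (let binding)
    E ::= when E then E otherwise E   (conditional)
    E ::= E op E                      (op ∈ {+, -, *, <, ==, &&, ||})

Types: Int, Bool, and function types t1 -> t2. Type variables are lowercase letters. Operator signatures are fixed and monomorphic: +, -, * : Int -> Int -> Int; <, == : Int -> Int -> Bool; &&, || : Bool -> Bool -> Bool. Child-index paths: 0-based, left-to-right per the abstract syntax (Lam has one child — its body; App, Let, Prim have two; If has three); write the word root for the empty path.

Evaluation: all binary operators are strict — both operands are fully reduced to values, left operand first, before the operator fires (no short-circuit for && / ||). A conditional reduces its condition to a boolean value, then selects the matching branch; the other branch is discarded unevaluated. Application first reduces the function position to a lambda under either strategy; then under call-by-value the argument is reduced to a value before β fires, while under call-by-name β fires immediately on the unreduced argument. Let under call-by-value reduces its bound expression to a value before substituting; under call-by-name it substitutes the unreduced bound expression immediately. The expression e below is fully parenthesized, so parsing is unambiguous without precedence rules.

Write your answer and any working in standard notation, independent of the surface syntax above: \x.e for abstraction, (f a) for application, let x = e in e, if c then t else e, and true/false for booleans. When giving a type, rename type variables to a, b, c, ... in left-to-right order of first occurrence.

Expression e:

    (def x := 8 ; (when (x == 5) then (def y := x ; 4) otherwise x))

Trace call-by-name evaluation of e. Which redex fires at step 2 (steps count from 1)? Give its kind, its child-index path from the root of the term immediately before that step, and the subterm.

Answer: delta at 0 : (8 == 5)

Derivation:
step 0: (let x = 8 in (if (x == 5) then (let y = x in 4) else x))
step 1: [let@root] (if (8 == 5) then (let y = 8 in 4) else 8)
step 2: [delta@0] (if false then (let y = 8 in 4) else 8)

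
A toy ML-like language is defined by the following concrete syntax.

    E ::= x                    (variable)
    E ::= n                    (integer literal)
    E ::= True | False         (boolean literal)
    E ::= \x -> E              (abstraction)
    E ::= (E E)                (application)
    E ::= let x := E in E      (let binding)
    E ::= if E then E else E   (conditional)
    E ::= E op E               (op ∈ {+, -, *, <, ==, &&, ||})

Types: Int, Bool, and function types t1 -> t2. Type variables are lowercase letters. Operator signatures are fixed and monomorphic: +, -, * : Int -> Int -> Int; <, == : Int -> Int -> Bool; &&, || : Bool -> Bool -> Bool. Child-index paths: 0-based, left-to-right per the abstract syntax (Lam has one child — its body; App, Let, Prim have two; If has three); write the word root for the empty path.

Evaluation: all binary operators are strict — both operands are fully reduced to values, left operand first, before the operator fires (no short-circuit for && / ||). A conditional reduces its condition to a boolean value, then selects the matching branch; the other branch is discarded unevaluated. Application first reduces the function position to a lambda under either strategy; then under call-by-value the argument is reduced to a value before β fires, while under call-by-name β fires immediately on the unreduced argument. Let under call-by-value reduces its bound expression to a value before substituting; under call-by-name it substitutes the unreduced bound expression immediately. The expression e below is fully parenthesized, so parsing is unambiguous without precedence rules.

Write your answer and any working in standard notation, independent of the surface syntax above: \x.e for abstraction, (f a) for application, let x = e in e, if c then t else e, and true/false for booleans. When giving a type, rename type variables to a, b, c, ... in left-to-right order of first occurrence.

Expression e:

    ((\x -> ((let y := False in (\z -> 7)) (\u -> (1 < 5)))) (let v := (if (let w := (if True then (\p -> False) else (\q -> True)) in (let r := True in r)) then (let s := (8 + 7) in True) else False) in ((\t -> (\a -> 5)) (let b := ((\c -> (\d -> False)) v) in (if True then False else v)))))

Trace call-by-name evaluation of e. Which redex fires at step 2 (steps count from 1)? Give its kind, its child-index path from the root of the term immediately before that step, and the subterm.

Trace:
step 0: ((\x.((let y = false in (\z.7)) (\u.(1 < 5)))) (let v = (if (let w = (if true then (\p.false) else (\q.true)) in (let r = true in r)) then (let s = (8 + 7) in true) else false) in ((\t.(\a.5)) (let b = ((\c.(\d.false)) v) in (if true then false else v)))))
step 1: [beta@root] ((let y = false in (\z.7)) (\u.(1 < 5)))
step 2: [let@0] ((\z.7) (\u.(1 < 5)))

Answer: let at 0 : (let y = false in (\z.7))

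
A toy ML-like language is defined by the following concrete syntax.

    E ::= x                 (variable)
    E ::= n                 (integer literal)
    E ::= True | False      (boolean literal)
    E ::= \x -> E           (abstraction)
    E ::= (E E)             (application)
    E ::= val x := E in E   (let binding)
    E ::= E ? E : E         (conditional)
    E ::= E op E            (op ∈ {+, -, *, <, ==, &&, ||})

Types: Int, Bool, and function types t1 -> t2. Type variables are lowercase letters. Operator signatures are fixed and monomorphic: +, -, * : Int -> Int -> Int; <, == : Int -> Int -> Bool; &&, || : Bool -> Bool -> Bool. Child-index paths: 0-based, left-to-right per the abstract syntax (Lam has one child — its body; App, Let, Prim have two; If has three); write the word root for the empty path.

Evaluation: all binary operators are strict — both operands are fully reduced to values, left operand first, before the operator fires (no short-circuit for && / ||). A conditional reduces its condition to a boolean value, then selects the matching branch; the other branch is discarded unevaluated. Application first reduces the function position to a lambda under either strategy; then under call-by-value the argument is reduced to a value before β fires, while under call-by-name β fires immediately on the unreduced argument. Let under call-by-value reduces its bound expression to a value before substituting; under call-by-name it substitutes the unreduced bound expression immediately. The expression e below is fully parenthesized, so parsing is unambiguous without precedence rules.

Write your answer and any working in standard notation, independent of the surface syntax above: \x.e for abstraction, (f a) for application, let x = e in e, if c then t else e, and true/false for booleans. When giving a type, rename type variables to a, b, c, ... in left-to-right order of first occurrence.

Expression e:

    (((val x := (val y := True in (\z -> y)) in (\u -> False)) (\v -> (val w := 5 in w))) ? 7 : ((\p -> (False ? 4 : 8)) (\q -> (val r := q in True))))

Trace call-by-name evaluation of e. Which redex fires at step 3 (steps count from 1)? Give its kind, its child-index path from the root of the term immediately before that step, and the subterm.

Answer: if at root : (if false then 7 else ((\p.(if false then 4 else 8)) (\q.(let r = q in true))))

Working:
step 0: (if ((let x = (let y = true in (\z.y)) in (\u.false)) (\v.(let w = 5 in w))) then 7 else ((\p.(if false then 4 else 8)) (\q.(let r = q in true))))
step 1: [let@0.0] (if ((\u.false) (\v.(let w = 5 in w))) then 7 else ((\p.(if false then 4 else 8)) (\q.(let r = q in true))))
step 2: [beta@0] (if false then 7 else ((\p.(if false then 4 else 8)) (\q.(let r = q in true))))
step 3: [if@root] ((\p.(if false then 4 else 8)) (\q.(let r = q in true)))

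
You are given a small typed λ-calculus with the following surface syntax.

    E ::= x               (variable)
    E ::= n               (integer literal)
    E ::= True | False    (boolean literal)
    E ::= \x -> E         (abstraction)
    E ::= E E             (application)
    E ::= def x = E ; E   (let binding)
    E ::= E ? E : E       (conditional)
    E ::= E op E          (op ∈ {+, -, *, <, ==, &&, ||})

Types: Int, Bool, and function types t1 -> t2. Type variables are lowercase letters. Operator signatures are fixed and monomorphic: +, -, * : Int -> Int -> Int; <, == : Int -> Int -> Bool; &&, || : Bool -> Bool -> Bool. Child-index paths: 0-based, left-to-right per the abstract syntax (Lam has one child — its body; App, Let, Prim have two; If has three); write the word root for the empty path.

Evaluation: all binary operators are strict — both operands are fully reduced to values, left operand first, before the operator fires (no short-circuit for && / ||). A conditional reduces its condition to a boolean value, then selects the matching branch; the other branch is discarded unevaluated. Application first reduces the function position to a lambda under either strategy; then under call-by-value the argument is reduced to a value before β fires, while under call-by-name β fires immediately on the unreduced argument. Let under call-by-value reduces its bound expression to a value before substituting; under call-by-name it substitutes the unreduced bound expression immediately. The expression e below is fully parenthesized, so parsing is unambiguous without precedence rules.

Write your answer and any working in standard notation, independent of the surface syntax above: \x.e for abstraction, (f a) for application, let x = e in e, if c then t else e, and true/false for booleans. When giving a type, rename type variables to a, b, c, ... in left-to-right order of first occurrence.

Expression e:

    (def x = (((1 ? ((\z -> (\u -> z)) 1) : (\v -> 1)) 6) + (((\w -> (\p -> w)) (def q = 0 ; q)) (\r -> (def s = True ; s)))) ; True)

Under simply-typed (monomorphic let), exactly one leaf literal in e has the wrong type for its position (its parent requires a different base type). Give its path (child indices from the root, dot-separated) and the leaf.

Answer: 0.0.0.0 : 1

Working:
  unify Int ~ Bool
  FAIL: mismatch Int ~ Bool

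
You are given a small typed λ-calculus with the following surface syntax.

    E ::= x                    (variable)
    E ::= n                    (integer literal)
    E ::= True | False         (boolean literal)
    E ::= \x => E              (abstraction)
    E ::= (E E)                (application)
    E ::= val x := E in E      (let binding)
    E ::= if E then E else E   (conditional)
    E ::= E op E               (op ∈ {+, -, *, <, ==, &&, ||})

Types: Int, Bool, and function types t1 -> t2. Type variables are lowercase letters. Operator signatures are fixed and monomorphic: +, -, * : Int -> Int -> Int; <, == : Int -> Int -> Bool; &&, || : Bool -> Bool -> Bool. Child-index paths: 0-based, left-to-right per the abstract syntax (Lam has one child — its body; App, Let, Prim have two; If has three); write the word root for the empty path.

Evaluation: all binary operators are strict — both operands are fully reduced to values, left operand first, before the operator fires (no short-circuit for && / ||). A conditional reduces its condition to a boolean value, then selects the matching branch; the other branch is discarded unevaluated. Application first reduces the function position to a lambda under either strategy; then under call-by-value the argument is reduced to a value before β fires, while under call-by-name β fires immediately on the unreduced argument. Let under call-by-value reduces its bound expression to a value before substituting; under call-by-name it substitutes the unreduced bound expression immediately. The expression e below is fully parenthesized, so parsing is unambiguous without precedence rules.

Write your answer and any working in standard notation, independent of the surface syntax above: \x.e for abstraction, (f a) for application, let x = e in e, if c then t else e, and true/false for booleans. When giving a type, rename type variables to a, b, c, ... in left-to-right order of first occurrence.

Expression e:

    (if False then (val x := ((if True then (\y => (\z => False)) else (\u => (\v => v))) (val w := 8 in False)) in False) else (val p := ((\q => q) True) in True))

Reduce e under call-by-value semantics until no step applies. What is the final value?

Trace:
step 0: (if false then (let x = ((if true then (\y.(\z.false)) else (\u.(\v.v))) (let w = 8 in false)) in false) else (let p = ((\q.q) true) in true))
step 1: [if@root] (let p = ((\q.q) true) in true)
step 2: [beta@0] (let p = true in true)
step 3: [let@root] true

Answer: true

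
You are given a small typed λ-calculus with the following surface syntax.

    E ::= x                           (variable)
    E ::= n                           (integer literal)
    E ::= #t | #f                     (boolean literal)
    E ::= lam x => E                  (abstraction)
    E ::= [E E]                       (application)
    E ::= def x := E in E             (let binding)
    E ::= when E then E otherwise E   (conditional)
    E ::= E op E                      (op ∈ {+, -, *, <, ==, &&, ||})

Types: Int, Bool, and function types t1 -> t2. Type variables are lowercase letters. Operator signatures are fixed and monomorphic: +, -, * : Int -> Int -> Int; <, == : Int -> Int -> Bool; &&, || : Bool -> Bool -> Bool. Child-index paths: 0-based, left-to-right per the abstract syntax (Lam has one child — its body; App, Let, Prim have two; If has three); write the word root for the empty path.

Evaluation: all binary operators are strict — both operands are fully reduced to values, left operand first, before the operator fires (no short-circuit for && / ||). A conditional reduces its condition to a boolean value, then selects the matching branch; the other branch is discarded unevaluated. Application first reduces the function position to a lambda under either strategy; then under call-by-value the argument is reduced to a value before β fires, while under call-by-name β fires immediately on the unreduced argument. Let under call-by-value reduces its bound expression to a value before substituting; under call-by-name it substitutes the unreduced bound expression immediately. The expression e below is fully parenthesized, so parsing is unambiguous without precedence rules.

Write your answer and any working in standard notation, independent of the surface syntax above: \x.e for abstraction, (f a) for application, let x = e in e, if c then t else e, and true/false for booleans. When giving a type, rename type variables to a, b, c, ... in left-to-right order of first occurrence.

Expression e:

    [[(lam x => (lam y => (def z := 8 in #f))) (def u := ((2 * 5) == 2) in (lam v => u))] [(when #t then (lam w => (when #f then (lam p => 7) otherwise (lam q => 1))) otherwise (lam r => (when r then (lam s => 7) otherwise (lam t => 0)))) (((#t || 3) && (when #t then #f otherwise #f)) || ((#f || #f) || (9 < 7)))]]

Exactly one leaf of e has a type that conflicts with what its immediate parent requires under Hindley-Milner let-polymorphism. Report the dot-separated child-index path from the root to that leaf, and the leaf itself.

Trace:
let z : Int
\y._ : b -> Bool
\x._ : a -> b -> Bool
  unify Int ~ Int
  unify Int ~ Int
  unify Int ~ Int
  unify Int ~ Int
let u : Bool
u : Bool
\v._ : c -> Bool
  unify a -> b -> Bool ~ (c -> Bool) -> d
  unify a ~ c -> Bool
  unify b -> Bool ~ d
_ _ : b -> Bool
  unify Bool ~ Bool
  unify Bool ~ Bool
\p._ : f -> Int
\q._ : g -> Int
  unify f -> Int ~ g -> Int
  unify f ~ g
  unify Int ~ Int
\w._ : e -> g -> Int
r : h
  unify h ~ Bool
\s._ : i -> Int
\t._ : j -> Int
  unify i -> Int ~ j -> Int
  unify i ~ j
  unify Int ~ Int
\r._ : Bool -> j -> Int
  unify e -> g -> Int ~ Bool -> j -> Int
  unify e ~ Bool
  unify g -> Int ~ j -> Int
  unify g ~ j
  unify Int ~ Int
  unify Bool ~ Bool
  unify Int ~ Bool
  FAIL: mismatch Int ~ Bool

Answer: 1.1.0.0.1 : 3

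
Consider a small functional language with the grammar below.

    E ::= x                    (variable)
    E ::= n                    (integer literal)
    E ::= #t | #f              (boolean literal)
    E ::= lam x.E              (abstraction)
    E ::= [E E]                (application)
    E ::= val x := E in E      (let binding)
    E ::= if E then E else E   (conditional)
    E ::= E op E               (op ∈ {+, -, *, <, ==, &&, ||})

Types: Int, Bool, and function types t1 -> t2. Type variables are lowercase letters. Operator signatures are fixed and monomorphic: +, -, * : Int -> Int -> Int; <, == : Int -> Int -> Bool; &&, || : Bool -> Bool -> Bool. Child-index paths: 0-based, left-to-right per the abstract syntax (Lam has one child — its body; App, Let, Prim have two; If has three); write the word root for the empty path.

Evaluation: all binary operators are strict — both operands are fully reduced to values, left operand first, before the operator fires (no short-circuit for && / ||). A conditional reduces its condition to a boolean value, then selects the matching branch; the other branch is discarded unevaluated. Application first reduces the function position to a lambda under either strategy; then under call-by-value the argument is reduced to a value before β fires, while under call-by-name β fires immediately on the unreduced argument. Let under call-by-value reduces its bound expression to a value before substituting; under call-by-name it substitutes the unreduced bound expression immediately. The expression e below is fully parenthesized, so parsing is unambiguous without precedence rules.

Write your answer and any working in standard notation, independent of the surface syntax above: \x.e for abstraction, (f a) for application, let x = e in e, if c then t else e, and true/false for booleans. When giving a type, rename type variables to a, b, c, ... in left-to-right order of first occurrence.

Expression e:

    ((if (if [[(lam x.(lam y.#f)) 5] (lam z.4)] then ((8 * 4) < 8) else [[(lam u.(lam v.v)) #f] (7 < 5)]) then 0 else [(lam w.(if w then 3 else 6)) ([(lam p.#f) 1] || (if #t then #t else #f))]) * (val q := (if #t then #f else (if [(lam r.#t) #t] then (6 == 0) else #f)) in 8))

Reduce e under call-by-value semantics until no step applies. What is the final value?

Derivation:
step 0: ((if (if (((\x.(\y.false)) 5) (\z.4)) then ((8 * 4) < 8) else (((\u.(\v.v)) false) (7 < 5))) then 0 else ((\w.(if w then 3 else 6)) (((\p.false) 1) || (if true then true else false)))) * (let q = (if true then false else (if ((\r.true) true) then (6 == 0) else false)) in 8))
step 1: [beta@0.0.0.0] ((if (if ((\y.false) (\z.4)) then ((8 * 4) < 8) else (((\u.(\v.v)) false) (7 < 5))) then 0 else ((\w.(if w then 3 else 6)) (((\p.false) 1) || (if true then true else false)))) * (let q = (if true then false else (if ((\r.true) true) then (6 == 0) else false)) in 8))
step 2: [beta@0.0.0] ((if (if false then ((8 * 4) < 8) else (((\u.(\v.v)) false) (7 < 5))) then 0 else ((\w.(if w then 3 else 6)) (((\p.false) 1) || (if true then true else false)))) * (let q = (if true then false else (if ((\r.true) true) then (6 == 0) else false)) in 8))
step 3: [if@0.0] ((if (((\u.(\v.v)) false) (7 < 5)) then 0 else ((\w.(if w then 3 else 6)) (((\p.false) 1) || (if true then true else false)))) * (let q = (if true then false else (if ((\r.true) true) then (6 == 0) else false)) in 8))
step 4: [beta@0.0.0] ((if ((\v.v) (7 < 5)) then 0 else ((\w.(if w then 3 else 6)) (((\p.false) 1) || (if true then true else false)))) * (let q = (if true then false else (if ((\r.true) true) then (6 == 0) else false)) in 8))
step 5: [delta@0.0.1] ((if ((\v.v) false) then 0 else ((\w.(if w then 3 else 6)) (((\p.false) 1) || (if true then true else false)))) * (let q = (if true then false else (if ((\r.true) true) then (6 == 0) else false)) in 8))
step 6: [beta@0.0] ((if false then 0 else ((\w.(if w then 3 else 6)) (((\p.false) 1) || (if true then true else false)))) * (let q = (if true then false else (if ((\r.true) true) then (6 == 0) else false)) in 8))
step 7: [if@0] (((\w.(if w then 3 else 6)) (((\p.false) 1) || (if true then true else false))) * (let q = (if true then false else (if ((\r.true) true) then (6 == 0) else false)) in 8))
step 8: [beta@0.1.0] (((\w.(if w then 3 else 6)) (false || (if true then true else false))) * (let q = (if true then false else (if ((\r.true) true) then (6 == 0) else false)) in 8))
step 9: [if@0.1.1] (((\w.(if w then 3 else 6)) (false || true)) * (let q = (if true then false else (if ((\r.true) true) then (6 == 0) else false)) in 8))
step 10: [delta@0.1] (((\w.(if w then 3 else 6)) true) * (let q = (if true then false else (if ((\r.true) true) then (6 == 0) else false)) in 8))
step 11: [beta@0] ((if true then 3 else 6) * (let q = (if true then false else (if ((\r.true) true) then (6 == 0) else false)) in 8))
step 12: [if@0] (3 * (let q = (if true then false else (if ((\r.true) true) then (6 == 0) else false)) in 8))
step 13: [if@1.0] (3 * (let q = false in 8))
step 14: [let@1] (3 * 8)
step 15: [delta@root] 24

Answer: 24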